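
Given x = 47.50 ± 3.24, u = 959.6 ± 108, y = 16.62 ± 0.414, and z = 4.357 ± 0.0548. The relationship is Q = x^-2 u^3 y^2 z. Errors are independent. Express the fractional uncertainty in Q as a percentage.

36.8%

Since Q is a product/quotient, work with relative uncertainties:
  (-2·δx/x)² = (-2×0.0682)² = 0.0186;  (3·δu/u)² = (3×0.113)² = 0.114;  (2·δy/y)² = (2×0.0249)² = 0.00248;  (1·δz/z)² = (1×0.0126)² = 0.000158
δQ/Q = √(0.135) = 0.368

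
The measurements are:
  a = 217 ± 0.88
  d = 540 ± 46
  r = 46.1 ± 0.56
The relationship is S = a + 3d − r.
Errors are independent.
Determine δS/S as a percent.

7.71%

S is a linear combination, so absolute uncertainties add in quadrature:
  (δa)² = 0.774;  (3·δd)² = 19000;  (δr)² = 0.314
δS = √(19000) = 138
S = 1790, so δS/S = 138/1790 = 0.0771.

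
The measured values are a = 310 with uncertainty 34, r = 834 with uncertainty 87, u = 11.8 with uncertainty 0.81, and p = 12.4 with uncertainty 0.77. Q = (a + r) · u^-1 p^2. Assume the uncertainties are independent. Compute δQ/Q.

Let w = a + r = 1140. δw = √(δa² + δr²) = √(1160 + 7570) = 93.4, so δw/w = 0.0817.
Q is then a monomial in w, u, p:
δQ/Q = √((δw/w)² + (-1·δu/u)² + (2·δp/p)²) = √(0.00667 + 0.00471 + 0.0154) = 0.164

0.164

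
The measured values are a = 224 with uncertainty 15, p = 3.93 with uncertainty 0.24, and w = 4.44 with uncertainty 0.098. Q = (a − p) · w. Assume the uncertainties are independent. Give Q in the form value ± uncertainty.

977 ± 70.0

Let u = a − p = 220. δu = √(δa² + δp²) = √(225 + 0.0576) = 15.0, so δu/u = 0.0682.
Q is then a monomial in u, w:
δQ/Q = √((δu/u)² + (1·δw/w)²) = √(0.00465 + 0.000487) = 0.0717
Q = 977, so δQ = 0.0717 × 977 = 70.0.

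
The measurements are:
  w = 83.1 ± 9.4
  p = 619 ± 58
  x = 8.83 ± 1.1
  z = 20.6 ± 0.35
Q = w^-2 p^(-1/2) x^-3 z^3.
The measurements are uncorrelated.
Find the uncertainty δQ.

Relative error in a monomial: (δQ/Q)² = Σ (nᵢ · δxᵢ/xᵢ)².
  (-2·δw/w)² = (-2×0.113)² = 0.0512;  (−½·δp/p)² = (-0.5×0.0937)² = 0.00219;  (-3·δx/x)² = (-3×0.125)² = 0.140;  (3·δz/z)² = (3×0.0170)² = 0.00260
δQ/Q = √(0.196) = 0.442
Q = 7.39e-05, so δQ = 0.442 × 7.39e-05 = 3.27e-05.

3.27e-05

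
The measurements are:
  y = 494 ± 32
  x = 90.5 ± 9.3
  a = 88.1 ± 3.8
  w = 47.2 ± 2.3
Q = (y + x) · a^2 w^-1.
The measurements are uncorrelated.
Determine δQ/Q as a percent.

Let u = y + x = 584. δu = √(δy² + δx²) = √(1020 + 86.5) = 33.3, so δu/u = 0.0570.
Q is then a monomial in u, a, w:
δQ/Q = √((δu/u)² + (2·δa/a)² + (-1·δw/w)²) = √(0.00325 + 0.00744 + 0.00237) = 0.114

11.4%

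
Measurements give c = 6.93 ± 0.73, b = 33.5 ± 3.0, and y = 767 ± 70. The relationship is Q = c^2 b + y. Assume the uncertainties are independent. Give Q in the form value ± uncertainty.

2380 ± 375

Let p = c^2·b = 1610. δp/p = √((2·δc/c)² + (1·δb/b)²) = √(0.0444 + 0.00802) = 0.229, so δp = 368.
Q = p + y: δQ = √(δp² + δy²) = √(1.36e+05 + 4900) = 375
Q = 2380.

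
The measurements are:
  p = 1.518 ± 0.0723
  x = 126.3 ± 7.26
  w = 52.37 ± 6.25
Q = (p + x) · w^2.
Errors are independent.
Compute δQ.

Let u = p + x = 127.8. δu = √(δp² + δx²) = √(0.00523 + 52.7) = 7.26, so δu/u = 0.0568.
Q is then a monomial in u, w:
δQ/Q = √((δu/u)² + (2·δw/w)²) = √(0.00323 + 0.0570) = 0.245
Q = 350600, so δQ = 0.245 × 350600 = 86000.

86000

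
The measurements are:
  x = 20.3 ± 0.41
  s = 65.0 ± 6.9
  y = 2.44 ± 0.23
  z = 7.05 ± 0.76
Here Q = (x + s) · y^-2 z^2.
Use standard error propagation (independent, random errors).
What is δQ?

Let u = x + s = 85.3. δu = √(δx² + δs²) = √(0.168 + 47.6) = 6.91, so δu/u = 0.0810.
Q is then a monomial in u, y, z:
δQ/Q = √((δu/u)² + (-2·δy/y)² + (2·δz/z)²) = √(0.00657 + 0.0355 + 0.0465) = 0.298
Q = 712, so δQ = 0.298 × 712 = 212.

212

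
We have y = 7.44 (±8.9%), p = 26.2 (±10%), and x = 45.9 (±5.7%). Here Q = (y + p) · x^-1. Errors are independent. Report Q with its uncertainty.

Let u = y + p = 33.6. δu = √(δy² + δp²) = √(0.438 + 6.86) = 2.70, so δu/u = 0.0803.
Q is then a monomial in u, x:
δQ/Q = √((δu/u)² + (-1·δx/x)²) = √(0.00645 + 0.00325) = 0.0985
Q = 0.733, so δQ = 0.0985 × 0.733 = 0.0722.

0.733 ± 0.0722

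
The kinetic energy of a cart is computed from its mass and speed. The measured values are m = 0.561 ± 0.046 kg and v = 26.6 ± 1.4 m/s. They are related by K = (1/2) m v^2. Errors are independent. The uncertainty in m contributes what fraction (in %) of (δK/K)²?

37.8%

(δK/K)² = (1·δm/m)² + (2·δv/v)²
  m term: (1×0.0820)² = 0.00672
  v term: (2×0.0526)² = 0.0111
Total = 0.0178. Share from m = 0.00672/0.0178 = 0.378.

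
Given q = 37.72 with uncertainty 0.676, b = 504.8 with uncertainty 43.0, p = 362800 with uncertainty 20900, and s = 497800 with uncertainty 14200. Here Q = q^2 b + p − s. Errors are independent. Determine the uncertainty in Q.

Let w = q^2·b = 718200. δw/w = √((2·δq/q)² + (1·δb/b)²) = √(0.00128 + 0.00726) = 0.0924, so δw = 66400.
Q = w + p − s: δQ = √(δw² + δp² + δs²) = √(4.41e+09 + 4.37e+08 + 2.02e+08) = 71000

71000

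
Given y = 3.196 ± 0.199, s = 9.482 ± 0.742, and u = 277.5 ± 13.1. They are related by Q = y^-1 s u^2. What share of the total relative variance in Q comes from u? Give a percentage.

47.1%

(δQ/Q)² = (-1·δy/y)² + (1·δs/s)² + (2·δu/u)²
  y term: (-1×0.0623)² = 0.00388
  s term: (1×0.0783)² = 0.00612
  u term: (2×0.0472)² = 0.00891
Total = 0.0189. Share from u = 0.00891/0.0189 = 0.471.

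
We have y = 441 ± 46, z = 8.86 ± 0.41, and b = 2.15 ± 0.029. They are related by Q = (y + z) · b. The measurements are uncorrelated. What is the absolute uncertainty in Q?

99.8

Let u = y + z = 450. δu = √(δy² + δz²) = √(2120 + 0.168) = 46.0, so δu/u = 0.102.
Q is then a monomial in u, b:
δQ/Q = √((δu/u)² + (1·δb/b)²) = √(0.0105 + 0.000182) = 0.103
Q = 967, so δQ = 0.103 × 967 = 99.8.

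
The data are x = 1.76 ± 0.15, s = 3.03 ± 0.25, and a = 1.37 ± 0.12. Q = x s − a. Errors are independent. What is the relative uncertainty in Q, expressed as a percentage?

16.2%

Let p = x·s = 5.33. δp/p = √((1·δx/x)² + (1·δs/s)²) = √(0.00726 + 0.00681) = 0.119, so δp = 0.633.
Q = p − a: δQ = √(δp² + δa²) = √(0.400 + 0.0144) = 0.644
Q = 3.96, so δQ/Q = 0.644/3.96 = 0.162.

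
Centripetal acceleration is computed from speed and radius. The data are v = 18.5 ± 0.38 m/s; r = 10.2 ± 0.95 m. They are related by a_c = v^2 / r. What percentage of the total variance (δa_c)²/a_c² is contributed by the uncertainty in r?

(δa_c/a_c)² = (2·δv/v)² + (-1·δr/r)²
  v term: (2×0.0205)² = 0.00169
  r term: (-1×0.0931)² = 0.00867
Total = 0.0104. Share from r = 0.00867/0.0104 = 0.837.

83.7%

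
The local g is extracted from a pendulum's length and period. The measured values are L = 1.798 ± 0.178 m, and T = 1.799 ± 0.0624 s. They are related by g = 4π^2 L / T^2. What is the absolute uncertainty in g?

Since g is a product/quotient, work with relative uncertainties:
  (1·δL/L)² = (1×0.0990)² = 0.00980;  (-2·δT/T)² = (-2×0.0347)² = 0.00481
δg/g = √(0.0146) = 0.121
g = 21.93 m/s^2, so δg = 0.121 × 21.93 = 2.65 m/s^2.

2.65 m/s^2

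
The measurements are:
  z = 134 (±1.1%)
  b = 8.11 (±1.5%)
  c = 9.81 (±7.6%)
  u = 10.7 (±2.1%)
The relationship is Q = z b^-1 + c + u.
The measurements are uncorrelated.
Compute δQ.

0.837

Let p = z·b^-1 = 16.5. δp/p = √((1·δz/z)² + (-1·δb/b)²) = √(0.000121 + 0.000225) = 0.0186, so δp = 0.307.
Q = p + c + u: δQ = √(δp² + δc² + δu²) = √(0.0945 + 0.556 + 0.0505) = 0.837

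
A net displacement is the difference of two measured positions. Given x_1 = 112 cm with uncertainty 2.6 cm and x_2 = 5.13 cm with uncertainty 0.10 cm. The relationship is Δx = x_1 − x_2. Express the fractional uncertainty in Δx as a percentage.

Sums and differences: (δΔx)² = Σ (cᵢ δxᵢ)².
  (δx_1)² = 6.76;  (δx_2)² = 0.0100
δΔx = √(6.77) = 2.60 cm
Δx = 107 cm, so δΔx/Δx = 2.60/107 = 0.0243.

2.43%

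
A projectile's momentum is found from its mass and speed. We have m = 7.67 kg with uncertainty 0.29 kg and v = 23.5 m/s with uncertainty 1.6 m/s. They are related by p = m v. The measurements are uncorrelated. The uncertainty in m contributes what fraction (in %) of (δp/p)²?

(δp/p)² = (1·δm/m)² + (1·δv/v)²
  m term: (1×0.0378)² = 0.00143
  v term: (1×0.0681)² = 0.00464
Total = 0.00607. Share from m = 0.00143/0.00607 = 0.236.

23.6%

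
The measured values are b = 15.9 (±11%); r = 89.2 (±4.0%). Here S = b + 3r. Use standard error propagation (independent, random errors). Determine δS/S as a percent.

Sums and differences: (δS)² = Σ (cᵢ δxᵢ)².
  (δb)² = 3.06;  (3·δr)² = 115
δS = √(118) = 10.8
S = 284, so δS/S = 10.8/284 = 0.0383.

3.83%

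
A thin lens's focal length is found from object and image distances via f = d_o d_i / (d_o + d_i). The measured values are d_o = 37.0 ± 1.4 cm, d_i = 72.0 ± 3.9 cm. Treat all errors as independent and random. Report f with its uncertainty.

∂f/∂d_o = (d_i/(d_o+d_i))² = 0.436;  ∂f/∂d_i = (d_o/(d_o+d_i))² = 0.115
δf = √((∂f/∂d_o · δd_o)² + (∂f/∂d_i · δd_i)²) = √(0.373 + 0.202) = 0.758 cm
f = 24.4 cm.

24.4 ± 0.758 cm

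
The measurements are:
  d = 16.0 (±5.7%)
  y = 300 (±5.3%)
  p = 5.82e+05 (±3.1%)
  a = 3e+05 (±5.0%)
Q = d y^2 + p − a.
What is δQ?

Let w = d·y^2 = 1.44e+06. δw/w = √((1·δd/d)² + (2·δy/y)²) = √(0.00325 + 0.0112) = 0.120, so δw = 1.73e+05.
Q = w + p − a: δQ = √(δw² + δp² + δa²) = √(3e+10 + 3.26e+08 + 2.25e+08) = 1.75e+05

1.75e+05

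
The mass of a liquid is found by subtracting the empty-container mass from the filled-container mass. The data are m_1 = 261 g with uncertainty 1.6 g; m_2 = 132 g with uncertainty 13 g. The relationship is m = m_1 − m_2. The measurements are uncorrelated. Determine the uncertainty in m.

13.1 g

For a sum/difference, combine absolute errors in quadrature:
  (δm_1)² = 2.56;  (δm_2)² = 169
δm = √(172) = 13.1 g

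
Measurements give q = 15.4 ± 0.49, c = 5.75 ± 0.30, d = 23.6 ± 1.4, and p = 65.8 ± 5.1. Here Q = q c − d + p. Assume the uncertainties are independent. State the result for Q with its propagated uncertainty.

Let w = q·c = 88.5. δw/w = √((1·δq/q)² + (1·δc/c)²) = √(0.00101 + 0.00272) = 0.0611, so δw = 5.41.
Q = w − d + p: δQ = √(δw² + δd² + δp²) = √(29.3 + 1.96 + 26.0) = 7.57
Q = 131.

131 ± 7.57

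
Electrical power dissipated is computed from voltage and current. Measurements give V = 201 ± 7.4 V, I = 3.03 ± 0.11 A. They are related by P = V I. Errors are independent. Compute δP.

31.5 W

Products/powers → add relative errors in quadrature, weighted by exponent:
  (1·δV/V)² = (1×0.0368)² = 0.00136;  (1·δI/I)² = (1×0.0363)² = 0.00132
δP/P = √(0.00267) = 0.0517
P = 609 W, so δP = 0.0517 × 609 = 31.5 W.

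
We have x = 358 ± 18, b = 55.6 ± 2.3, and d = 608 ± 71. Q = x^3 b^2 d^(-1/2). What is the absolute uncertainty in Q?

Each factor contributes (exponent × relative error)² to (δQ/Q)²:
  (3·δx/x)² = (3×0.0503)² = 0.0228;  (2·δb/b)² = (2×0.0414)² = 0.00684;  (−½·δd/d)² = (-0.5×0.117)² = 0.00341
δQ/Q = √(0.0330) = 0.182
Q = 5.75e+09, so δQ = 0.182 × 5.75e+09 = 1.05e+09.

1.05e+09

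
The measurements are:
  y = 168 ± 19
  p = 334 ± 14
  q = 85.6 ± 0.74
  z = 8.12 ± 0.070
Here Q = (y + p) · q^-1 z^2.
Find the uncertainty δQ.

Let u = y + p = 502. δu = √(δy² + δp²) = √(361 + 196) = 23.6, so δu/u = 0.0470.
Q is then a monomial in u, q, z:
δQ/Q = √((δu/u)² + (-1·δq/q)² + (2·δz/z)²) = √(0.00221 + 7.47e-05 + 0.000297) = 0.0508
Q = 387, so δQ = 0.0508 × 387 = 19.6.

19.6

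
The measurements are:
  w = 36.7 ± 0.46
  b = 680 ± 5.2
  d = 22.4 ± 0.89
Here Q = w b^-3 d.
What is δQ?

1.24e-07

Products/powers → add relative errors in quadrature, weighted by exponent:
  (1·δw/w)² = (1×0.0125)² = 0.000157;  (-3·δb/b)² = (-3×0.00765)² = 0.000526;  (1·δd/d)² = (1×0.0397)² = 0.00158
δQ/Q = √(0.00226) = 0.0476
Q = 2.61e-06, so δQ = 0.0476 × 2.61e-06 = 1.24e-07.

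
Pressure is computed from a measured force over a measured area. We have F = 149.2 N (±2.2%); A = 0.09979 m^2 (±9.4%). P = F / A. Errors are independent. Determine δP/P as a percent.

P is a product of powers, so relative uncertainties combine in quadrature:
  (1·δF/F)² = (1×0.0220)² = 0.000484;  (-1·δA/A)² = (-1×0.0940)² = 0.00884
δP/P = √(0.00932) = 0.0965

9.65%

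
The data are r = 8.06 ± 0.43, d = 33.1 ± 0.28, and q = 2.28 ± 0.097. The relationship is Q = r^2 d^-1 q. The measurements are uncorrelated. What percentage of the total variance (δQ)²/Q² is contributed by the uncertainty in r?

85.8%

(δQ/Q)² = (2·δr/r)² + (-1·δd/d)² + (1·δq/q)²
  r term: (2×0.0533)² = 0.0114
  d term: (-1×0.00846)² = 7.16e-05
  q term: (1×0.0425)² = 0.00181
Total = 0.0133. Share from r = 0.0114/0.0133 = 0.858.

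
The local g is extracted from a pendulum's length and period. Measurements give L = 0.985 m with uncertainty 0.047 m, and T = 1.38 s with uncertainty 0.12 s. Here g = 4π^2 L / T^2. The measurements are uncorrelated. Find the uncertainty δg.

3.68 m/s^2

For a monomial g ∝ L, T^-2, fractional errors add in quadrature:
  (1·δL/L)² = (1×0.0477)² = 0.00228;  (-2·δT/T)² = (-2×0.0870)² = 0.0302
δg/g = √(0.0325) = 0.180
g = 20.4 m/s^2, so δg = 0.180 × 20.4 = 3.68 m/s^2.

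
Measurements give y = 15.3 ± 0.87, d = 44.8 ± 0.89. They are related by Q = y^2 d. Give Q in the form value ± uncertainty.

10500 ± 1210

Relative error in a monomial: (δQ/Q)² = Σ (nᵢ · δxᵢ/xᵢ)².
  (2·δy/y)² = (2×0.0569)² = 0.0129;  (1·δd/d)² = (1×0.0199)² = 0.000395
δQ/Q = √(0.0133) = 0.115
Q = 10500, so δQ = 0.115 × 10500 = 1210.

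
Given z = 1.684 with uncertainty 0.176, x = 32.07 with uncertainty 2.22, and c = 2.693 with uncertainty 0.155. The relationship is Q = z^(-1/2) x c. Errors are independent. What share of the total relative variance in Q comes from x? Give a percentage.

44.2%

(δQ/Q)² = (−½·δz/z)² + (1·δx/x)² + (1·δc/c)²
  z term: (-0.5×0.105)² = 0.00273
  x term: (1×0.0692)² = 0.00479
  c term: (1×0.0576)² = 0.00331
Total = 0.0108. Share from x = 0.00479/0.0108 = 0.442.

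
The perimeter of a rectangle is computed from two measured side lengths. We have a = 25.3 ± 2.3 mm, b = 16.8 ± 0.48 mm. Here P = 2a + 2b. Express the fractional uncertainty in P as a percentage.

5.58%

Each term contributes (cᵢ δxᵢ)² to (δP)²:
  (2·δa)² = 21.2;  (2·δb)² = 0.922
δP = √(22.1) = 4.70 mm
P = 84.2 mm, so δP/P = 4.70/84.2 = 0.0558.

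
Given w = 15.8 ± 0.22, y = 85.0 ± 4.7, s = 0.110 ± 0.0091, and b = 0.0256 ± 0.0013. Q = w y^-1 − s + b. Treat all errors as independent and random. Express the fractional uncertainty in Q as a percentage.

13.8%

Let p = w·y^-1 = 0.186. δp/p = √((1·δw/w)² + (-1·δy/y)²) = √(0.000194 + 0.00306) = 0.0570, so δp = 0.0106.
Q = p − s + b: δQ = √(δp² + δs² + δb²) = √(0.000112 + 8.28e-05 + 1.69e-06) = 0.0140
Q = 0.101, so δQ/Q = 0.0140/0.101 = 0.138.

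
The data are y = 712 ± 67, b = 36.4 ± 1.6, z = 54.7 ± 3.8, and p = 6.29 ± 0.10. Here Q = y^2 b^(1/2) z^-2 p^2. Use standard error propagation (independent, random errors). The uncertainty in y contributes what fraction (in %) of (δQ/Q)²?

(δQ/Q)² = (2·δy/y)² + (½·δb/b)² + (-2·δz/z)² + (2·δp/p)²
  y term: (2×0.0941)² = 0.0354
  b term: (0.5×0.0440)² = 0.000483
  z term: (-2×0.0695)² = 0.0193
  p term: (2×0.0159)² = 0.00101
Total = 0.0562. Share from y = 0.0354/0.0562 = 0.630.

63.0%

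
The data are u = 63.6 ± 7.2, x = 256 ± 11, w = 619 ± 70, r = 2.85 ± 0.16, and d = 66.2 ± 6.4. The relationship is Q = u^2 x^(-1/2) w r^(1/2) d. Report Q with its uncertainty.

For a monomial Q ∝ u^2, x^(-1/2), w, r^(1/2), d, fractional errors add in quadrature:
  (2·δu/u)² = (2×0.113)² = 0.0513;  (−½·δx/x)² = (-0.5×0.0430)² = 0.000462;  (1·δw/w)² = (1×0.113)² = 0.0128;  (½·δr/r)² = (0.5×0.0561)² = 0.000788;  (1·δd/d)² = (1×0.0967)² = 0.00935
δQ/Q = √(0.0746) = 0.273
Q = 1.75e+07, so δQ = 0.273 × 1.75e+07 = 4.78e+06.

(1.75 ± 0.478) × 10^7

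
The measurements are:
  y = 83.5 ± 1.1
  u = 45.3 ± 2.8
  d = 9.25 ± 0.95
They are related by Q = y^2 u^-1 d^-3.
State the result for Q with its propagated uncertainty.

Relative error in a monomial: (δQ/Q)² = Σ (nᵢ · δxᵢ/xᵢ)².
  (2·δy/y)² = (2×0.0132)² = 0.000694;  (-1·δu/u)² = (-1×0.0618)² = 0.00382;  (-3·δd/d)² = (-3×0.103)² = 0.0949
δQ/Q = √(0.0994) = 0.315
Q = 0.194, so δQ = 0.315 × 0.194 = 0.0613.

0.194 ± 0.0613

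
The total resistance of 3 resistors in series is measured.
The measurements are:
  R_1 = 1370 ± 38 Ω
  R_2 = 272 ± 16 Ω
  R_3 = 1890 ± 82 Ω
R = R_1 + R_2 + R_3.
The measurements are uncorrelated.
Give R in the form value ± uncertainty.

3530 ± 91.8 Ω

R is a linear combination, so absolute uncertainties add in quadrature:
  (δR_1)² = 1440;  (δR_2)² = 256;  (δR_3)² = 6720
δR = √(8420) = 91.8 Ω
R = 3530 Ω.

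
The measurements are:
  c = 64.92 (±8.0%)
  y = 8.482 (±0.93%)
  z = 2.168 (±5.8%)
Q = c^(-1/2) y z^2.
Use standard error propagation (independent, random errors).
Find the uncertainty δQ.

For a monomial Q ∝ c^(-1/2), y, z^2, fractional errors add in quadrature:
  (−½·δc/c)² = (-0.5×0.0800)² = 0.00160;  (1·δy/y)² = (1×0.00930)² = 8.65e-05;  (2·δz/z)² = (2×0.0580)² = 0.0135
δQ/Q = √(0.0151) = 0.123
Q = 4.948, so δQ = 0.123 × 4.948 = 0.609.

0.609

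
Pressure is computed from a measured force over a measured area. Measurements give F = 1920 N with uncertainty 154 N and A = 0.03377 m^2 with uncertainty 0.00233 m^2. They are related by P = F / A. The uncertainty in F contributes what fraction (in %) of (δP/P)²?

(δP/P)² = (1·δF/F)² + (-1·δA/A)²
  F term: (1×0.0802)² = 0.00643
  A term: (-1×0.0690)² = 0.00476
Total = 0.0112. Share from F = 0.00643/0.0112 = 0.575.

57.5%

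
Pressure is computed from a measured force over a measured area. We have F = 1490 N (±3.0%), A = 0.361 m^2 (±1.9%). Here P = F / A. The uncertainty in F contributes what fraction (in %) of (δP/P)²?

71.4%

(δP/P)² = (1·δF/F)² + (-1·δA/A)²
  F term: (1×0.0300)² = 0.000900
  A term: (-1×0.0190)² = 0.000361
Total = 0.00126. Share from F = 0.000900/0.00126 = 0.714.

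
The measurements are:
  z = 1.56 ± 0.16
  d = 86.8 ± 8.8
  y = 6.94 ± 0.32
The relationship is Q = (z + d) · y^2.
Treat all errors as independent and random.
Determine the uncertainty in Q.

Let u = z + d = 88.4. δu = √(δz² + δd²) = √(0.0256 + 77.4) = 8.80, so δu/u = 0.0996.
Q is then a monomial in u, y:
δQ/Q = √((δu/u)² + (2·δy/y)²) = √(0.00992 + 0.00850) = 0.136
Q = 4260, so δQ = 0.136 × 4260 = 578.

578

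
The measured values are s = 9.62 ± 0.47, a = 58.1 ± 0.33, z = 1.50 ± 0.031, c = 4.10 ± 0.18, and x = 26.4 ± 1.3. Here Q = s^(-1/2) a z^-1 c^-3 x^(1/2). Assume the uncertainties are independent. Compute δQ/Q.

0.138

Products/powers → add relative errors in quadrature, weighted by exponent:
  (−½·δs/s)² = (-0.5×0.0489)² = 0.000597;  (1·δa/a)² = (1×0.00568)² = 3.23e-05;  (-1·δz/z)² = (-1×0.0207)² = 0.000427;  (-3·δc/c)² = (-3×0.0439)² = 0.0173;  (½·δx/x)² = (0.5×0.0492)² = 0.000606
δQ/Q = √(0.0190) = 0.138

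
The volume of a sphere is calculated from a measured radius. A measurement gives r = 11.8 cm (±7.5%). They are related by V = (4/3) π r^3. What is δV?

V ∝ r^3, so δV/V = |3| · δr/r = 3 × 0.0750 = 0.225.
V = 6880 cm^3, so δV = 0.225 × 6880 = 1550 cm^3.

1550 cm^3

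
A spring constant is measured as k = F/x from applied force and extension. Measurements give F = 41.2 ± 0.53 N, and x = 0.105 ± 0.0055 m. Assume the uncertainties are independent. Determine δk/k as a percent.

Relative error in a monomial: (δk/k)² = Σ (nᵢ · δxᵢ/xᵢ)².
  (1·δF/F)² = (1×0.0129)² = 0.000165;  (-1·δx/x)² = (-1×0.0524)² = 0.00274
δk/k = √(0.00291) = 0.0539

5.39%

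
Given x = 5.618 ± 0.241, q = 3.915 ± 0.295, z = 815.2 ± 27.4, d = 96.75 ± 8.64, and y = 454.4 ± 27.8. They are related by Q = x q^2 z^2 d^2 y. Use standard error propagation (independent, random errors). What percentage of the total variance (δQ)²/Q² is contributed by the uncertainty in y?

(δQ/Q)² = (1·δx/x)² + (2·δq/q)² + (2·δz/z)² + (2·δd/d)² + (1·δy/y)²
  x term: (1×0.0429)² = 0.00184
  q term: (2×0.0754)² = 0.0227
  z term: (2×0.0336)² = 0.00452
  d term: (2×0.0893)² = 0.0319
  y term: (1×0.0612)² = 0.00374
Total = 0.0647. Share from y = 0.00374/0.0647 = 0.0578.

5.78%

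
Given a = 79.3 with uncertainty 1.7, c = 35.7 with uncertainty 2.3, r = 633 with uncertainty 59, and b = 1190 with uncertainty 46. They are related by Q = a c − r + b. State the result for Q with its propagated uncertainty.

Let p = a·c = 2830. δp/p = √((1·δa/a)² + (1·δc/c)²) = √(0.000460 + 0.00415) = 0.0679, so δp = 192.
Q = p − r + b: δQ = √(δp² + δr² + δb²) = √(36900 + 3480 + 2120) = 206
Q = 3390.

3390 ± 206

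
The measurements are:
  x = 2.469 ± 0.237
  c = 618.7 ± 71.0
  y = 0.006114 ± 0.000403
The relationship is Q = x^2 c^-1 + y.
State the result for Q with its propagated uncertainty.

0.01597 ± 0.00224

Let p = x^2·c^-1 = 0.009853. δp/p = √((2·δx/x)² + (-1·δc/c)²) = √(0.0369 + 0.0132) = 0.224, so δp = 0.00220.
Q = p + y: δQ = √(δp² + δy²) = √(4.86e-06 + 1.62e-07) = 0.00224
Q = 0.01597.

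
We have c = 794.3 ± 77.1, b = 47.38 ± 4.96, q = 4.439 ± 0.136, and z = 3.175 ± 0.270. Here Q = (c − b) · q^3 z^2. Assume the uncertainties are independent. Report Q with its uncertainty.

(6.586 ± 1.44) × 10^5

Let u = c − b = 746.9. δu = √(δc² + δb²) = √(5940 + 24.6) = 77.3, so δu/u = 0.103.
Q is then a monomial in u, q, z:
δQ/Q = √((δu/u)² + (3·δq/q)² + (2·δz/z)²) = √(0.0107 + 0.00845 + 0.0289) = 0.219
Q = 658600, so δQ = 0.219 × 658600 = 1.44e+05.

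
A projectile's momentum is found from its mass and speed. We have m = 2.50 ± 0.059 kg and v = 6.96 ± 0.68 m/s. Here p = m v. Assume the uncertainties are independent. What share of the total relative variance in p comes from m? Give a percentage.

5.51%

(δp/p)² = (1·δm/m)² + (1·δv/v)²
  m term: (1×0.0236)² = 0.000557
  v term: (1×0.0977)² = 0.00955
Total = 0.0101. Share from m = 0.000557/0.0101 = 0.0551.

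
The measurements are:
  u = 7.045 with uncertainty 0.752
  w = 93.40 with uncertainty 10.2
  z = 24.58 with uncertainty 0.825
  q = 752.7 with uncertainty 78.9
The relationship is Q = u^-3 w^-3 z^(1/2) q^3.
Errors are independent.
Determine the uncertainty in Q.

4.13

Relative error in a monomial: (δQ/Q)² = Σ (nᵢ · δxᵢ/xᵢ)².
  (-3·δu/u)² = (-3×0.107)² = 0.103;  (-3·δw/w)² = (-3×0.109)² = 0.107;  (½·δz/z)² = (0.5×0.0336)² = 0.000282;  (3·δq/q)² = (3×0.105)² = 0.0989
δQ/Q = √(0.309) = 0.556
Q = 7.421, so δQ = 0.556 × 7.421 = 4.13.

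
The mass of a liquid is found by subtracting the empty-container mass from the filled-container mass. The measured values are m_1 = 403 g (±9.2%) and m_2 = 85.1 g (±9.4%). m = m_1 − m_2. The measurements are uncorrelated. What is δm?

37.9 g

For a sum/difference, combine absolute errors in quadrature:
  (δm_1)² = 1370;  (δm_2)² = 64.0
δm = √(1440) = 37.9 g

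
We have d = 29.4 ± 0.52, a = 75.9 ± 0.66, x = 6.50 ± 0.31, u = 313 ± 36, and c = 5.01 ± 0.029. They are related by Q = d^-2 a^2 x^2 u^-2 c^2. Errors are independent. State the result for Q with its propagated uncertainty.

0.0721 ± 0.0182

For a monomial Q ∝ d^-2, a^2, x^2, u^-2, c^2, fractional errors add in quadrature:
  (-2·δd/d)² = (-2×0.0177)² = 0.00125;  (2·δa/a)² = (2×0.00870)² = 0.000302;  (2·δx/x)² = (2×0.0477)² = 0.00910;  (-2·δu/u)² = (-2×0.115)² = 0.0529;  (2·δc/c)² = (2×0.00579)² = 0.000134
δQ/Q = √(0.0637) = 0.252
Q = 0.0721, so δQ = 0.252 × 0.0721 = 0.0182.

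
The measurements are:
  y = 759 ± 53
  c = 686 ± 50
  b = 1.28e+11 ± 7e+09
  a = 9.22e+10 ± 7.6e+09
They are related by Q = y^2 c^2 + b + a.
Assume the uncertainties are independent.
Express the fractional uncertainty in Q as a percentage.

11.3%

Let p = y^2·c^2 = 2.71e+11. δp/p = √((2·δy/y)² + (2·δc/c)²) = √(0.0195 + 0.0212) = 0.202, so δp = 5.47e+10.
Q = p + b + a: δQ = √(δp² + δb² + δa²) = √(3e+21 + 4.9e+19 + 5.78e+19) = 5.57e+10
Q = 4.91e+11, so δQ/Q = 5.57e+10/4.91e+11 = 0.113.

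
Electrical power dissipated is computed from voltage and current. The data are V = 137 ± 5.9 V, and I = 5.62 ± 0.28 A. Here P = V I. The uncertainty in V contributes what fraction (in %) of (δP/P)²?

(δP/P)² = (1·δV/V)² + (1·δI/I)²
  V term: (1×0.0431)² = 0.00185
  I term: (1×0.0498)² = 0.00248
Total = 0.00434. Share from V = 0.00185/0.00434 = 0.428.

42.8%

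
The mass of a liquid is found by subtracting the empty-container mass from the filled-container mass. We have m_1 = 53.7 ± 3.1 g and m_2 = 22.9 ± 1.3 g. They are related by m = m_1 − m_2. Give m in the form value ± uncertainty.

30.8 ± 3.36 g

Each term contributes (cᵢ δxᵢ)² to (δm)²:
  (δm_1)² = 9.61;  (δm_2)² = 1.69
δm = √(11.3) = 3.36 g
m = 30.8 g.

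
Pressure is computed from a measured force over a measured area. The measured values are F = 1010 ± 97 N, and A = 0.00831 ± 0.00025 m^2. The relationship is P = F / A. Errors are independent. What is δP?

12200 Pa

P is a product of powers, so relative uncertainties combine in quadrature:
  (1·δF/F)² = (1×0.0960)² = 0.00922;  (-1·δA/A)² = (-1×0.0301)² = 0.000905
δP/P = √(0.0101) = 0.101
P = 1.22e+05 Pa, so δP = 0.101 × 1.22e+05 = 12200 Pa.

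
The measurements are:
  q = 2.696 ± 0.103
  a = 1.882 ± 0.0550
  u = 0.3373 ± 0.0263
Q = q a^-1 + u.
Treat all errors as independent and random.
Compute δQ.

0.0738

Let p = q·a^-1 = 1.433. δp/p = √((1·δq/q)² + (-1·δa/a)²) = √(0.00146 + 0.000854) = 0.0481, so δp = 0.0689.
Q = p + u: δQ = √(δp² + δu²) = √(0.00475 + 0.000692) = 0.0738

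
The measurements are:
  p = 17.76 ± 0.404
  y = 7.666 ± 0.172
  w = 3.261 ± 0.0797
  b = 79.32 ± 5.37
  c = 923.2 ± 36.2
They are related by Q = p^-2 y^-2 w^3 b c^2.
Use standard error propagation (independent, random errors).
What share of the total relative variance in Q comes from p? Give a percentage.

(δQ/Q)² = (-2·δp/p)² + (-2·δy/y)² + (3·δw/w)² + (1·δb/b)² + (2·δc/c)²
  p term: (-2×0.0227)² = 0.00207
  y term: (-2×0.0224)² = 0.00201
  w term: (3×0.0244)² = 0.00538
  b term: (1×0.0677)² = 0.00458
  c term: (2×0.0392)² = 0.00615
Total = 0.0202. Share from p = 0.00207/0.0202 = 0.103.

10.3%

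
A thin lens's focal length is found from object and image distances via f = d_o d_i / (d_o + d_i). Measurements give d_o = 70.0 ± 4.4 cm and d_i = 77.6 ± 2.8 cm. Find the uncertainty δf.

1.37 cm

∂f/∂d_o = (d_i/(d_o+d_i))² = 0.276;  ∂f/∂d_i = (d_o/(d_o+d_i))² = 0.225
δf = √((∂f/∂d_o · δd_o)² + (∂f/∂d_i · δd_i)²) = √(1.48 + 0.397) = 1.37 cm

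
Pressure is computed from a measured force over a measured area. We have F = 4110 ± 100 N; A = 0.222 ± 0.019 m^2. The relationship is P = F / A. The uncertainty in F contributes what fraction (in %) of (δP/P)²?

(δP/P)² = (1·δF/F)² + (-1·δA/A)²
  F term: (1×0.0243)² = 0.000592
  A term: (-1×0.0856)² = 0.00732
Total = 0.00792. Share from F = 0.000592/0.00792 = 0.0748.

7.48%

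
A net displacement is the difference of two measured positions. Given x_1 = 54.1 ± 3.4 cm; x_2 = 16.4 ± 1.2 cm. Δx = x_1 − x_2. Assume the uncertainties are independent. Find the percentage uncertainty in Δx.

Each term contributes (cᵢ δxᵢ)² to (δΔx)²:
  (δx_1)² = 11.6;  (δx_2)² = 1.44
δΔx = √(13.0) = 3.61 cm
Δx = 37.7 cm, so δΔx/Δx = 3.61/37.7 = 0.0956.

9.56%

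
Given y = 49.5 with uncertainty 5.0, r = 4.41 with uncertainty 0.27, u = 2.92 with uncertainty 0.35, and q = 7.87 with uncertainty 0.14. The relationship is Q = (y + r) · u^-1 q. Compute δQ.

Let w = y + r = 53.9. δw = √(δy² + δr²) = √(25.0 + 0.0729) = 5.01, so δw/w = 0.0929.
Q is then a monomial in w, u, q:
δQ/Q = √((δw/w)² + (-1·δu/u)² + (1·δq/q)²) = √(0.00863 + 0.0144 + 0.000316) = 0.153
Q = 145, so δQ = 0.153 × 145 = 22.2.

22.2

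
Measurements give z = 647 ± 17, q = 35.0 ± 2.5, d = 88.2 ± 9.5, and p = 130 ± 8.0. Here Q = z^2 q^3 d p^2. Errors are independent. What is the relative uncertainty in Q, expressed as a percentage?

Each factor contributes (exponent × relative error)² to (δQ/Q)²:
  (2·δz/z)² = (2×0.0263)² = 0.00276;  (3·δq/q)² = (3×0.0714)² = 0.0459;  (1·δd/d)² = (1×0.108)² = 0.0116;  (2·δp/p)² = (2×0.0615)² = 0.0151
δQ/Q = √(0.0754) = 0.275

27.5%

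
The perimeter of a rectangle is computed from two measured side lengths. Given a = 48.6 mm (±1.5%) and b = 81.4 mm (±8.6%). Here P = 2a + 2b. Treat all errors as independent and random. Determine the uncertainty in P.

14.1 mm

Sums and differences: (δP)² = Σ (cᵢ δxᵢ)².
  (2·δa)² = 2.13;  (2·δb)² = 196
δP = √(198) = 14.1 mm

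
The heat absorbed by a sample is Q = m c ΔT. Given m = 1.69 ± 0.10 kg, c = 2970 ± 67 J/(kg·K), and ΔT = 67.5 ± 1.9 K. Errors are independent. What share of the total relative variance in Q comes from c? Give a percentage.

(δQ/Q)² = (1·δm/m)² + (1·δc/c)² + (1·δΔT/ΔT)²
  m term: (1×0.0592)² = 0.00350
  c term: (1×0.0226)² = 0.000509
  ΔT term: (1×0.0281)² = 0.000792
Total = 0.00480. Share from c = 0.000509/0.00480 = 0.106.

10.6%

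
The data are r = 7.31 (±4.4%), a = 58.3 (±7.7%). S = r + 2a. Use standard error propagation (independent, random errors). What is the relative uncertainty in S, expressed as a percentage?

7.25%

S is a linear combination, so absolute uncertainties add in quadrature:
  (δr)² = 0.103;  (2·δa)² = 80.6
δS = √(80.7) = 8.98
S = 124, so δS/S = 8.98/124 = 0.0725.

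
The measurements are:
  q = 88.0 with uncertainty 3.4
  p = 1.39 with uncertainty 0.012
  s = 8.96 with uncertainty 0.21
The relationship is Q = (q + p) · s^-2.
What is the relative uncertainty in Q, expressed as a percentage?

6.04%

Let u = q + p = 89.4. δu = √(δq² + δp²) = √(11.6 + 0.000144) = 3.40, so δu/u = 0.0380.
Q is then a monomial in u, s:
δQ/Q = √((δu/u)² + (-2·δs/s)²) = √(0.00145 + 0.00220) = 0.0604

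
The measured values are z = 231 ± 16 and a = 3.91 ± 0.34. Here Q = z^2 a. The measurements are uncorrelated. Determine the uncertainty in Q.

34100

Each factor contributes (exponent × relative error)² to (δQ/Q)²:
  (2·δz/z)² = (2×0.0693)² = 0.0192;  (1·δa/a)² = (1×0.0870)² = 0.00756
δQ/Q = √(0.0268) = 0.164
Q = 2.09e+05, so δQ = 0.164 × 2.09e+05 = 34100.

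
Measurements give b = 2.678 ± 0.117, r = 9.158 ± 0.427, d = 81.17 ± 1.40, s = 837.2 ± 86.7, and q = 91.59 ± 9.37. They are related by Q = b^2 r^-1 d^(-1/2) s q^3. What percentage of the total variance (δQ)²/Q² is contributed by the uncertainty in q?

(δQ/Q)² = (2·δb/b)² + (-1·δr/r)² + (−½·δd/d)² + (1·δs/s)² + (3·δq/q)²
  b term: (2×0.0437)² = 0.00764
  r term: (-1×0.0466)² = 0.00217
  d term: (-0.5×0.0172)² = 7.44e-05
  s term: (1×0.104)² = 0.0107
  q term: (3×0.102)² = 0.0942
Total = 0.115. Share from q = 0.0942/0.115 = 0.820.

82.0%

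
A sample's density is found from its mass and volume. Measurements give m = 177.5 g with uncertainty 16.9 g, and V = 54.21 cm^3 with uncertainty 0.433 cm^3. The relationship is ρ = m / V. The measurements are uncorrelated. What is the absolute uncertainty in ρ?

0.313 g/cm^3

Relative error in a monomial: (δρ/ρ)² = Σ (nᵢ · δxᵢ/xᵢ)².
  (1·δm/m)² = (1×0.0952)² = 0.00907;  (-1·δV/V)² = (-1×0.00799)² = 6.38e-05
δρ/ρ = √(0.00913) = 0.0955
ρ = 3.274 g/cm^3, so δρ = 0.0955 × 3.274 = 0.313 g/cm^3.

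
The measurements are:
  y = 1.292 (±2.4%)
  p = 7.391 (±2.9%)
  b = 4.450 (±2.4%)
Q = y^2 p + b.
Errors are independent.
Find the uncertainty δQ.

Let w = y^2·p = 12.34. δw/w = √((2·δy/y)² + (1·δp/p)²) = √(0.00230 + 0.000841) = 0.0561, so δw = 0.692.
Q = w + b: δQ = √(δw² + δb²) = √(0.479 + 0.0114) = 0.700

0.700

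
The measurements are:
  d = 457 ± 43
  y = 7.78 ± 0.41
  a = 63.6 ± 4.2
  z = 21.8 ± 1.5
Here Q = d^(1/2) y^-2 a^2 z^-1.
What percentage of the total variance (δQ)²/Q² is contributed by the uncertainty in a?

(δQ/Q)² = (½·δd/d)² + (-2·δy/y)² + (2·δa/a)² + (-1·δz/z)²
  d term: (0.5×0.0941)² = 0.00221
  y term: (-2×0.0527)² = 0.0111
  a term: (2×0.0660)² = 0.0174
  z term: (-1×0.0688)² = 0.00473
Total = 0.0355. Share from a = 0.0174/0.0355 = 0.491.

49.1%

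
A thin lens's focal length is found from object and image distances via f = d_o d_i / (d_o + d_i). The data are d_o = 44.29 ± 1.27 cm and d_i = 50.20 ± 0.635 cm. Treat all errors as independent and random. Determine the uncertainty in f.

0.385 cm

∂f/∂d_o = (d_i/(d_o+d_i))² = 0.282;  ∂f/∂d_i = (d_o/(d_o+d_i))² = 0.220
δf = √((∂f/∂d_o · δd_o)² + (∂f/∂d_i · δd_i)²) = √(0.128 + 0.0195) = 0.385 cm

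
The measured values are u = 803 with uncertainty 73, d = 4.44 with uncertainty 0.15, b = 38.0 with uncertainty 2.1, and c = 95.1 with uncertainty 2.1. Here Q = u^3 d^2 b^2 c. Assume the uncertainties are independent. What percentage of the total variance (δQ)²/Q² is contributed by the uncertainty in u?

81.2%

(δQ/Q)² = (3·δu/u)² + (2·δd/d)² + (2·δb/b)² + (1·δc/c)²
  u term: (3×0.0909)² = 0.0744
  d term: (2×0.0338)² = 0.00457
  b term: (2×0.0553)² = 0.0122
  c term: (1×0.0221)² = 0.000488
Total = 0.0916. Share from u = 0.0744/0.0916 = 0.812.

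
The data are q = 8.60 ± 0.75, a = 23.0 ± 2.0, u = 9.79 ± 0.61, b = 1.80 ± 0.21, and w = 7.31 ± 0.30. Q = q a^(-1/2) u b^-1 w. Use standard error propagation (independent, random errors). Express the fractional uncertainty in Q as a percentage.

Each factor contributes (exponent × relative error)² to (δQ/Q)²:
  (1·δq/q)² = (1×0.0872)² = 0.00761;  (−½·δa/a)² = (-0.5×0.0870)² = 0.00189;  (1·δu/u)² = (1×0.0623)² = 0.00388;  (-1·δb/b)² = (-1×0.117)² = 0.0136;  (1·δw/w)² = (1×0.0410)² = 0.00168
δQ/Q = √(0.0287) = 0.169

16.9%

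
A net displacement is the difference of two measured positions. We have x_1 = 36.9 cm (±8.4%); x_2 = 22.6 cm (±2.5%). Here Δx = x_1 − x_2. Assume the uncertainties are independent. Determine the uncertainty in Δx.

3.15 cm

Each term contributes (cᵢ δxᵢ)² to (δΔx)²:
  (δx_1)² = 9.61;  (δx_2)² = 0.319
δΔx = √(9.93) = 3.15 cm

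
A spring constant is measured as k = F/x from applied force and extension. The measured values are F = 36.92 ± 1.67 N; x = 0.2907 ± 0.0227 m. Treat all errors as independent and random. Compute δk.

11.5 N/m

Since k is a product/quotient, work with relative uncertainties:
  (1·δF/F)² = (1×0.0452)² = 0.00205;  (-1·δx/x)² = (-1×0.0781)² = 0.00610
δk/k = √(0.00814) = 0.0902
k = 127.0 N/m, so δk = 0.0902 × 127.0 = 11.5 N/m.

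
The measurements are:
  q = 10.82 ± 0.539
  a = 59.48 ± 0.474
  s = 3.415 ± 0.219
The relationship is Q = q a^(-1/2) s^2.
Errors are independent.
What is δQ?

2.25

Each factor contributes (exponent × relative error)² to (δQ/Q)²:
  (1·δq/q)² = (1×0.0498)² = 0.00248;  (−½·δa/a)² = (-0.5×0.00797)² = 1.59e-05;  (2·δs/s)² = (2×0.0641)² = 0.0165
δQ/Q = √(0.0189) = 0.138
Q = 16.36, so δQ = 0.138 × 16.36 = 2.25.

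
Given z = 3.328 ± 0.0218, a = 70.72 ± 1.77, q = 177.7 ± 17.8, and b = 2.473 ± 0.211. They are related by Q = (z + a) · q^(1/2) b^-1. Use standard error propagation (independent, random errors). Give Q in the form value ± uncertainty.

Let u = z + a = 74.05. δu = √(δz² + δa²) = √(0.000475 + 3.13) = 1.77, so δu/u = 0.0239.
Q is then a monomial in u, q, b:
δQ/Q = √((δu/u)² + (½·δq/q)² + (-1·δb/b)²) = √(0.000571 + 0.00251 + 0.00728) = 0.102
Q = 399.1, so δQ = 0.102 × 399.1 = 40.6.

399.1 ± 40.6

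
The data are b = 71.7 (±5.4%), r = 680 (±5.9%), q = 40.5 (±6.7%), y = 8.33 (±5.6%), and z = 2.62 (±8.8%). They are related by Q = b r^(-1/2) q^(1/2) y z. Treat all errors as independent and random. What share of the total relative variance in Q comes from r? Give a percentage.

(δQ/Q)² = (1·δb/b)² + (−½·δr/r)² + (½·δq/q)² + (1·δy/y)² + (1·δz/z)²
  b term: (1×0.0540)² = 0.00292
  r term: (-0.5×0.0590)² = 0.000870
  q term: (0.5×0.0670)² = 0.00112
  y term: (1×0.0560)² = 0.00314
  z term: (1×0.0880)² = 0.00774
Total = 0.0158. Share from r = 0.000870/0.0158 = 0.0551.

5.51%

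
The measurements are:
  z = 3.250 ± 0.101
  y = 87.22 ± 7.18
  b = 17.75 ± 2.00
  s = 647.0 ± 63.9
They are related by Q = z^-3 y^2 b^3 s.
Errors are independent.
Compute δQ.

Each factor contributes (exponent × relative error)² to (δQ/Q)²:
  (-3·δz/z)² = (-3×0.0311)² = 0.00869;  (2·δy/y)² = (2×0.0823)² = 0.0271;  (3·δb/b)² = (3×0.113)² = 0.114;  (1·δs/s)² = (1×0.0988)² = 0.00975
δQ/Q = √(0.160) = 0.400
Q = 8.018e+08, so δQ = 0.400 × 8.018e+08 = 3.21e+08.

3.21e+08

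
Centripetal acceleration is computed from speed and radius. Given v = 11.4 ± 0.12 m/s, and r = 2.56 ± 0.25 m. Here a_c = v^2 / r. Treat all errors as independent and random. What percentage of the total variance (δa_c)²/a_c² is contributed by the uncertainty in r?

(δa_c/a_c)² = (2·δv/v)² + (-1·δr/r)²
  v term: (2×0.0105)² = 0.000443
  r term: (-1×0.0977)² = 0.00954
Total = 0.00998. Share from r = 0.00954/0.00998 = 0.956.

95.6%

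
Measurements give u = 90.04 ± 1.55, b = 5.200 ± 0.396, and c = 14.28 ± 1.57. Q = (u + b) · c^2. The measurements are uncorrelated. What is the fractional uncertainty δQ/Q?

Let w = u + b = 95.24. δw = √(δu² + δb²) = √(2.40 + 0.157) = 1.60, so δw/w = 0.0168.
Q is then a monomial in w, c:
δQ/Q = √((δw/w)² + (2·δc/c)²) = √(0.000282 + 0.0484) = 0.221

0.221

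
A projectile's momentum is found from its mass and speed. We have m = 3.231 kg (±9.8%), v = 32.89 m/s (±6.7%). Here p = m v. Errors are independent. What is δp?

12.6 kg·m/s

Since p is a product/quotient, work with relative uncertainties:
  (1·δm/m)² = (1×0.0980)² = 0.00960;  (1·δv/v)² = (1×0.0670)² = 0.00449
δp/p = √(0.0141) = 0.119
p = 106.3 kg·m/s, so δp = 0.119 × 106.3 = 12.6 kg·m/s.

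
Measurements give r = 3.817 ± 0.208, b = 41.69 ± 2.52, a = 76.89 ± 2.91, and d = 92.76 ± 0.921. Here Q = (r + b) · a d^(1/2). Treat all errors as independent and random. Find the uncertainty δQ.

2270

Let u = r + b = 45.51. δu = √(δr² + δb²) = √(0.0433 + 6.35) = 2.53, so δu/u = 0.0556.
Q is then a monomial in u, a, d:
δQ/Q = √((δu/u)² + (1·δa/a)² + (½·δd/d)²) = √(0.00309 + 0.00143 + 2.46e-05) = 0.0674
Q = 33700, so δQ = 0.0674 × 33700 = 2270.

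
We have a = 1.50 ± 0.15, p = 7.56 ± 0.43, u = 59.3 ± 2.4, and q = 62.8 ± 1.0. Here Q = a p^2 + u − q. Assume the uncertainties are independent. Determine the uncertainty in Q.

Let w = a·p^2 = 85.7. δw/w = √((1·δa/a)² + (2·δp/p)²) = √(0.0100 + 0.0129) = 0.151, so δw = 13.0.
Q = w + u − q: δQ = √(δw² + δu² + δq²) = √(169 + 5.76 + 1.00) = 13.2

13.2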